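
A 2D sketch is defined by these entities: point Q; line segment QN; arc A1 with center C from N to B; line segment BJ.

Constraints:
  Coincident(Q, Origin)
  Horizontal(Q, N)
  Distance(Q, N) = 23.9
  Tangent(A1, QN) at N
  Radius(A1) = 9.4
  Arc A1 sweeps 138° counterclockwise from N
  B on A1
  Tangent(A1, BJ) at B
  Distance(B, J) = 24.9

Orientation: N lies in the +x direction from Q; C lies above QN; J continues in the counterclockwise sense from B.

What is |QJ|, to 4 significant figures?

35.05

On A1, N sits at bearing -90° from C; a 138° counterclockwise sweep puts B at bearing 48°, so B = C + 9.4·(cos 48°, sin 48°) = (30.19, 16.39). A1 meets BJ tangentially, so CB is at right angles to BJ, so BJ runs along (−sin 48°, cos 48°); with |BJ| = 24.9, J = (11.69, 33.05). Then |QJ| = |J − Q| = 35.05.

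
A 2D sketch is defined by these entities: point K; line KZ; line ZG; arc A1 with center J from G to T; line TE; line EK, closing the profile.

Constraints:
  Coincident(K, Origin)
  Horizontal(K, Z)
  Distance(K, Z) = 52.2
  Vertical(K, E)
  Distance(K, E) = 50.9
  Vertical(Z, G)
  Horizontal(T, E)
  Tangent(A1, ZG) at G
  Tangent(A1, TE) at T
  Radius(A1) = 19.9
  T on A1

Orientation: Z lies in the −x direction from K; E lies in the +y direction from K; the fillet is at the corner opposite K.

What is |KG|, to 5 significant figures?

60.711

K is at the origin; K and Z share the same y with |KZ| = 52.2 and Z on the −x side, so Z = (-52.200, 0.0000). K and E share the same x with |KE| = 50.9 and E on the +y side, so E = (0.0000, 50.900). The virtual corner opposite K is at (-52.200, 50.900). A1 meets ZG tangentially, so JG is at right angles to ZG and since A1 is tangent to TE there, JT ⟂ TE, with radius 19.9, so the center J sits 19.9 in from both sides at J = (-32.300, 31.000). That places the tangent points at G = (-52.200, 31.000) on ZG and T = (-32.300, 50.900) on TE. Then |KG| = |G − K| = 60.711.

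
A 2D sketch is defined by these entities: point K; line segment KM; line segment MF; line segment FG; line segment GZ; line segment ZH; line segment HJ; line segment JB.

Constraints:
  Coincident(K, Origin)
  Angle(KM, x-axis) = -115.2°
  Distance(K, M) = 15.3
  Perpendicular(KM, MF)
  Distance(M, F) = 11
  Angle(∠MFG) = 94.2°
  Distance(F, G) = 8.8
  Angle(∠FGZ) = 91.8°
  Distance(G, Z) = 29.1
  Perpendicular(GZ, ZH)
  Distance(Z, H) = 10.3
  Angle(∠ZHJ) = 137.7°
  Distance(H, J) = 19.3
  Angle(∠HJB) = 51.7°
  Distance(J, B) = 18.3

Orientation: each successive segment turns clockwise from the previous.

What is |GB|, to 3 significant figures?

14.7

K is at the origin; KM runs at -115.2° with length 15.3, so M = (-6.51, -13.8). The perpendicularity gives MF at right angles to KM, so MF runs at 155°; with |MF| = 11.0, F = (-16.5, -9.16). ∠MFG = 94.2° gives FG at 69.0° from the x-axis; with |FG| = 8.8, G = (-13.3, -0.945). ∠FGZ = 91.8° gives GZ at -19.2° from the x-axis; with |GZ| = 29.1, Z = (14.2, -10.5). The perpendicularity gives ZH at right angles to GZ, so ZH runs at -109°; with |ZH| = 10.3, H = (10.8, -20.2). ∠ZHJ = 137.7° gives HJ at -152° from the x-axis; with |HJ| = 19.3, J = (-6.18, -29.5). ∠HJB = 51.7° gives JB at 80.2° from the x-axis; with |JB| = 18.3, B = (-3.07, -11.4). Then |GB| = |B − G| = 14.7.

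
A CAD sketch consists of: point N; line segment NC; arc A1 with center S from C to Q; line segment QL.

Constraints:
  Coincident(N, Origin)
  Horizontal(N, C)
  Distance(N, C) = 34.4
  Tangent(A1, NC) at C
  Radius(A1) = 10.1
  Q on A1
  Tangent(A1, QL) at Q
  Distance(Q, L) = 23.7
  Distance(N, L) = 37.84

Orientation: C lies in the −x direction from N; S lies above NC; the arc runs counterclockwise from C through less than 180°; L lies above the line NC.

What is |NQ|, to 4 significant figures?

25.85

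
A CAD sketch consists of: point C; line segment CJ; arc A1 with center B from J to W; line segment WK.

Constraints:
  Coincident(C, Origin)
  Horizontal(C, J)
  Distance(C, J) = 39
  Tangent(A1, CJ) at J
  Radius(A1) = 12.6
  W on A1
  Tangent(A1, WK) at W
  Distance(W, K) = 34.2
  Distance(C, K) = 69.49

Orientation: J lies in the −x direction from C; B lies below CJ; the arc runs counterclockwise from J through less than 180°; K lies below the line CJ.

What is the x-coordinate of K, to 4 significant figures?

-51.25

C is at the origin; CJ is horizontal with |CJ| = 39.0 and J on the −x side, so J = (-39.00, 0.000). The tangent condition forces BJ to be normal to CJ, so B = J + (0, -12.6) = (-39.00, -12.60). Since BW ⟂ WK (tangency), |BK| = √(12.6² + 34.2²) = 36.45 regardless of where W sits on A1. So K lies on both circle(C, 69.49) and circle(B, 36.45); the below-CJ intersection is K = (-51.25, -46.93). W is the foot of the tangent from K: W = (-51.60, -12.73).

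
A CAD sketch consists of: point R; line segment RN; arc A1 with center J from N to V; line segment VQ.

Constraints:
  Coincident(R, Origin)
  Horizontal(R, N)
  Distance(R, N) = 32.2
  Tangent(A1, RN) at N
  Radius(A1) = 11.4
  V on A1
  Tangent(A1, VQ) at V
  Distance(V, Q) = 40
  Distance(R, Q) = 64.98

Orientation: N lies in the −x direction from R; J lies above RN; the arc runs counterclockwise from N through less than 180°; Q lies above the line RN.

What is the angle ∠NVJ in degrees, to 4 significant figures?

32.89°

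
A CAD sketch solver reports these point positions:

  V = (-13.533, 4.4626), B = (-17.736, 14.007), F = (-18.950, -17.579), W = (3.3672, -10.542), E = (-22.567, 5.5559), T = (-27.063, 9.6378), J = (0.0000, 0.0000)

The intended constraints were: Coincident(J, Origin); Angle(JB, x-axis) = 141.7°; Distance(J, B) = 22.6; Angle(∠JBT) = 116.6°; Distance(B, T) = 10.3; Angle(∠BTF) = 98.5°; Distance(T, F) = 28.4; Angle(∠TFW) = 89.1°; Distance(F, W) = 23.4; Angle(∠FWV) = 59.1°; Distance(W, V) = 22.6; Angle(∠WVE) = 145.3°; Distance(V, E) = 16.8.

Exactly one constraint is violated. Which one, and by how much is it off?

Distance(V, E) = 16.8 — off by 7.70.

J = (0.00, 0.00) ✓; JB at 141.7° ✓; |JB| = 22.60 ✓; ∠JBT = 116.6° ✓; |BT| = 10.30 ✓; ∠BTF = 98.50° ✓; |TF| = 28.40 ✓; ∠TFW = 89.10° ✓; |FW| = 23.40 ✓; ∠FWV = 59.10° ✓; |WV| = 22.60 ✓; ∠WVE = 145.3° ✓; |VE| = 9.100 ✗.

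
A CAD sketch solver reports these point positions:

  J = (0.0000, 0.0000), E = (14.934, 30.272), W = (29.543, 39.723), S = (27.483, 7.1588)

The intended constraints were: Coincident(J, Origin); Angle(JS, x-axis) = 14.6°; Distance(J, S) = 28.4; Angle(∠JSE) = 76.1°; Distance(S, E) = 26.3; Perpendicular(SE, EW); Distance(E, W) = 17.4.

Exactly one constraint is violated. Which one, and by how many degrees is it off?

Perpendicular(SE, EW) — off by 4.40°.

J = (0.00, 0.00) ✓; JS at 14.60° ✓; |JS| = 28.40 ✓; ∠JSE = 76.10° ✓; |SE| = 26.30 ✓; ∠(SE, EW) = 85.60° ✗; |EW| = 17.40 ✓.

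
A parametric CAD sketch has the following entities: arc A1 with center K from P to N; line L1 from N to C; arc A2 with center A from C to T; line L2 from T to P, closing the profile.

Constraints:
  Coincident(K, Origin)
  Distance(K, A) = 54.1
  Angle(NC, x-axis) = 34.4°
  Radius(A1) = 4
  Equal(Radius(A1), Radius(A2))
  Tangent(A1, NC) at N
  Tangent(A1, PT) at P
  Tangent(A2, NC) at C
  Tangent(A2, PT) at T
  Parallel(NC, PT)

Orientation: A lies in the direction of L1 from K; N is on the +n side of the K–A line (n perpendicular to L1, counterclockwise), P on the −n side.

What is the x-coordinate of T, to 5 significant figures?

46.899

The slot axis is L1's direction at 34.4°, so u = (cos 34.4°, sin 34.4°) = (0.82511, 0.56497) and n = (−sin 34.4°, cos 34.4°) = (-0.56497, 0.82511). K is at the origin and A lies 54.1 along u from K, so A = 54.1·u = (44.639, 30.565). Tangency of A1 to both parallel lines with radius 4.0 puts N and P at K ± 4.0·n: N = (-2.2599, 3.3005), P = (2.2599, -3.3005). Equal radii place C and T the same way about A: C = A + 4.0·n = (42.379, 33.865), T = A − 4.0·n = (46.899, 27.264). So T.x = 46.899.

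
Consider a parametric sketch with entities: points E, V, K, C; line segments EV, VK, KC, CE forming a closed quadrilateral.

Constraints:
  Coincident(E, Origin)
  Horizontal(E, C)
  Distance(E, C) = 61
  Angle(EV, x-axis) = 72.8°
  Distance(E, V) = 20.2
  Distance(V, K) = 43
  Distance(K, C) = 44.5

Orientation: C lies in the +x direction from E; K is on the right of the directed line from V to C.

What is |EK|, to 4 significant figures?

29.98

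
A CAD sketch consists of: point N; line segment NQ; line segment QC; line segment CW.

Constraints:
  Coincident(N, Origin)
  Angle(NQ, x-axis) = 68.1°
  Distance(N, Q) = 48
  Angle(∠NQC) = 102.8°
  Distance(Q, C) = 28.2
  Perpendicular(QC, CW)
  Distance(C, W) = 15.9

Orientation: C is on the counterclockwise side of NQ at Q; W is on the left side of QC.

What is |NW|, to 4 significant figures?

49.63

N is at the origin; NQ runs at 68.1° with length 48.0, so Q = 48.0·(cos 68.1°, sin 68.1°) = (17.90, 44.54). ∠NQC = 102.8°, so QC runs at 68.1° + (180° − 102.8°) = 145.3° from the x-axis; with |QC| = 28.2, C = Q + 28.2·(cos 145.3°, sin 145.3°) = (-5.281, 60.59). QC is perpendicular to CW; with |CW| = 15.9 on the left of QC, W = C + 15.9·(-0.5693, -0.8221) = (-14.33, 47.52). Then |NW| = |W − N| = 49.63.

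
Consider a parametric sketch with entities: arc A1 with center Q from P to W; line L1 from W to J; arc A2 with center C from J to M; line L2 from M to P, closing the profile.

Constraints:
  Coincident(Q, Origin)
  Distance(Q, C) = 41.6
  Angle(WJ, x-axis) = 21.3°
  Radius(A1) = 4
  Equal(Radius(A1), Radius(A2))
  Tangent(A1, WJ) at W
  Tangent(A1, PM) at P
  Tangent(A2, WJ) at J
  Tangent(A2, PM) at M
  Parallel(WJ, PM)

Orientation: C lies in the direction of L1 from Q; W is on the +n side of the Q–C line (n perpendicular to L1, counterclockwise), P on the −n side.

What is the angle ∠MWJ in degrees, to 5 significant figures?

10.886°

Tangency of A1 to both parallel lines with radius 4.0 puts W and P at Q ± 4.0·n: W = (-1.4530, 3.7268), P = (1.4530, -3.7268). Equal radii place J and M the same way about C: J = C + 4.0·n = (37.305, 18.838), M = C − 4.0·n = (40.211, 11.384). Then cos ∠MWJ = WM·WJ / (|WM||WJ|), giving 10.886°.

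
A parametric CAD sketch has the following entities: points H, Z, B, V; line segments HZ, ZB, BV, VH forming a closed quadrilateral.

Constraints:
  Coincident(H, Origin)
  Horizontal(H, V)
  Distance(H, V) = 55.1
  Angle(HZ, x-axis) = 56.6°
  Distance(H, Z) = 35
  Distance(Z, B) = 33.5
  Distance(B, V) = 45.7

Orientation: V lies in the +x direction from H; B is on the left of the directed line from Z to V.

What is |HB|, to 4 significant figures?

66.46

H is at the origin; HV is horizontal with |HV| = 55.1 and V in +x, so V = (55.1, 0). HZ runs at 56.6° with |HZ| = 35.0, so Z = (19.27, 29.22). B is determined by |ZB| = 33.5 and |BV| = 45.7 together: it lies at the intersection of circle(Z, 33.5) and circle(V, 45.7). With |ZV| = 46.24, the foot of the radical line on ZV is 12.67 from Z and the perpendicular offset is √(33.5² − 12.67²) = 31.01. Taking the left-of-ZV solution: B = (48.68, 45.25).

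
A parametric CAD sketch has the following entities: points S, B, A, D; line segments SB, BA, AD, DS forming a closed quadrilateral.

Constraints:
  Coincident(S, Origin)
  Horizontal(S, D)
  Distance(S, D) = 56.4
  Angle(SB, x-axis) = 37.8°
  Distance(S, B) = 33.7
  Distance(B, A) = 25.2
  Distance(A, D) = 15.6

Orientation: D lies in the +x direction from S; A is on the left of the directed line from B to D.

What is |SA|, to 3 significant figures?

53.2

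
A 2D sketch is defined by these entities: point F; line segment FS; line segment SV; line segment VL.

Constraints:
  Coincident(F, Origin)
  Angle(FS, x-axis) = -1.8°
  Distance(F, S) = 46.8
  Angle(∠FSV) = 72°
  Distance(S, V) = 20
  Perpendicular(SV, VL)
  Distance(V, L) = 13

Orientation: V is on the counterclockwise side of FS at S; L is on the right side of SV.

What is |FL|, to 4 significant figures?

57.78

∠FSV = 72.0°, so SV runs at -1.8° + (180° − 72.0°) = 106.2° from the x-axis; with |SV| = 20.0, V = S + 20.0·(cos 106.2°, sin 106.2°) = (41.20, 17.74). SV is perpendicular to VL; with |VL| = 13.0 on the right of SV, L = V + 13.0·(0.9603, 0.2790) = (53.68, 21.36). Then |FL| = |L − F| = 57.78.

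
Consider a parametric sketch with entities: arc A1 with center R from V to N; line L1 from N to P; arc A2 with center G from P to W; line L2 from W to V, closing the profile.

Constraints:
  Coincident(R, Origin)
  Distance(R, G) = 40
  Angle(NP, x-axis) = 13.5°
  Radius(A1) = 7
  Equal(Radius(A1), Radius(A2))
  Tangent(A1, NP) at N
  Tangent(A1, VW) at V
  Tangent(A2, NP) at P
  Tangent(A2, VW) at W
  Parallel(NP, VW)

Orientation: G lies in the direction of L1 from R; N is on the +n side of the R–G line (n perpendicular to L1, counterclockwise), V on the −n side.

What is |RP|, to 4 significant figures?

40.61

The slot axis is L1's direction at 13.5°, so u = (cos 13.5°, sin 13.5°) = (0.9724, 0.2334) and n = (−sin 13.5°, cos 13.5°) = (-0.2334, 0.9724). R is at the origin and G lies 40.0 along u from R, so G = 40.0·u = (38.89, 9.338). Tangency of A1 to both parallel lines with radius 7.0 puts N and V at R ± 7.0·n: N = (-1.634, 6.807), V = (1.634, -6.807). Equal radii place P and W the same way about G: P = G + 7.0·n = (37.26, 16.14), W = G − 7.0·n = (40.53, 2.531). Then |RP| = |P − R| = 40.61.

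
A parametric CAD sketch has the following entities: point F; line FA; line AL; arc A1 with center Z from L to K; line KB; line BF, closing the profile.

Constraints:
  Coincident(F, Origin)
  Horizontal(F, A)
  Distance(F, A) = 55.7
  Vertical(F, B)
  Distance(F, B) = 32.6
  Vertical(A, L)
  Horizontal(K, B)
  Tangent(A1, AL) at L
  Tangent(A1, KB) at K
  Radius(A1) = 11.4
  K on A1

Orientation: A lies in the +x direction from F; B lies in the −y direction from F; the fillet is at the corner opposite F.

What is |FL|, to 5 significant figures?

59.598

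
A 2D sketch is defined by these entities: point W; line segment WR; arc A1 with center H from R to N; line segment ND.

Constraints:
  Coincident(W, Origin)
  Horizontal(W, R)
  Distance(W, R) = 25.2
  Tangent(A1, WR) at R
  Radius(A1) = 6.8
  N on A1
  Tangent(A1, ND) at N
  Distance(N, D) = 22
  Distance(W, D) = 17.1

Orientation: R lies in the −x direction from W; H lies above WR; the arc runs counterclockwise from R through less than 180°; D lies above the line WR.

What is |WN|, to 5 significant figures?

20.707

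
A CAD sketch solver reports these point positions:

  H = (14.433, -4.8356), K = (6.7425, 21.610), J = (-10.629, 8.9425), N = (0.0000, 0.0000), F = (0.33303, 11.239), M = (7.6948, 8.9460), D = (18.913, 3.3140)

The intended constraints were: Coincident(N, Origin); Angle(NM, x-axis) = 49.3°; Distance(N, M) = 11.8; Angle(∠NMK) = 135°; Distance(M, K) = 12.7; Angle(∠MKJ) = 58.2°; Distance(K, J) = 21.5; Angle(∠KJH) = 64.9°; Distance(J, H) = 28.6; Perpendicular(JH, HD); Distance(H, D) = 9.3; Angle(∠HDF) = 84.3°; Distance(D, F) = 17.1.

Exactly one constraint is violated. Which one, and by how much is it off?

Distance(D, F) = 17.1 — off by 3.10.

N = (0.00, 0.00) ✓; NM at 49.30° ✓; |NM| = 11.80 ✓; ∠NMK = 135.0° ✓; |MK| = 12.70 ✓; ∠MKJ = 58.20° ✓; |KJ| = 21.50 ✓; ∠KJH = 64.90° ✓; |JH| = 28.60 ✓; ∠(JH, HD) = 90.00° ✓; |HD| = 9.300 ✓; ∠HDF = 84.30° ✓; |DF| = 20.20 ✗.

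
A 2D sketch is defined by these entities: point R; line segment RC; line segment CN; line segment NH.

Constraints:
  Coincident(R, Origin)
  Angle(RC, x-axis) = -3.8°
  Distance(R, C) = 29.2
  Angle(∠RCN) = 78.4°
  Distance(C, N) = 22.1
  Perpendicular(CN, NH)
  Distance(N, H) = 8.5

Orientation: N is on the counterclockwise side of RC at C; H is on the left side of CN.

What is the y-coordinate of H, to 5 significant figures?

18.807

R is at the origin; RC runs at -3.8° with length 29.2, so C = 29.2·(cos -3.8°, sin -3.8°) = (29.136, -1.9352). ∠RCN = 78.4°, so CN runs at -3.8° + (180° − 78.4°) = 97.800° from the x-axis; with |CN| = 22.1, N = C + 22.1·(cos 97.800°, sin 97.800°) = (26.136, 19.960). CN ⟂ NH; with |NH| = 8.5 on the left of CN, H = N + 8.5·(-0.99075, -0.13572) = (17.715, 18.807). So H.y = 18.807.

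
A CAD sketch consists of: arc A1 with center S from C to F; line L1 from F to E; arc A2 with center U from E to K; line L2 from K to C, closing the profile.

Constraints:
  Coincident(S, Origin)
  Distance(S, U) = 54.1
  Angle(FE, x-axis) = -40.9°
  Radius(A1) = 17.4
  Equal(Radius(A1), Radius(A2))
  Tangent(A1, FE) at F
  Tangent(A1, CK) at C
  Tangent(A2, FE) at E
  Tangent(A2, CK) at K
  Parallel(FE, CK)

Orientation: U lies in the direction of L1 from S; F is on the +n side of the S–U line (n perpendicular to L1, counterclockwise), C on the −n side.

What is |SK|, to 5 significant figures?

56.829

Tangency of A1 to both parallel lines with radius 17.4 puts F and C at S ± 17.4·n: F = (11.392, 13.152), C = (-11.392, -13.152). Equal radii place E and K the same way about U: E = U + 17.4·n = (52.284, -22.270), K = U − 17.4·n = (29.499, -48.573). Then |SK| = |K − S| = 56.829.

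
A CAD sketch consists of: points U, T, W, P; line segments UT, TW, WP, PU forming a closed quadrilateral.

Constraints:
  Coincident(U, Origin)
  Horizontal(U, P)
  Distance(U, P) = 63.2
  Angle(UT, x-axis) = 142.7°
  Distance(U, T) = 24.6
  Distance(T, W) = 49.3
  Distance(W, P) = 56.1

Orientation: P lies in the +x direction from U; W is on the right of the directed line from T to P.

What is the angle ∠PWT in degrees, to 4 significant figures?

105.7°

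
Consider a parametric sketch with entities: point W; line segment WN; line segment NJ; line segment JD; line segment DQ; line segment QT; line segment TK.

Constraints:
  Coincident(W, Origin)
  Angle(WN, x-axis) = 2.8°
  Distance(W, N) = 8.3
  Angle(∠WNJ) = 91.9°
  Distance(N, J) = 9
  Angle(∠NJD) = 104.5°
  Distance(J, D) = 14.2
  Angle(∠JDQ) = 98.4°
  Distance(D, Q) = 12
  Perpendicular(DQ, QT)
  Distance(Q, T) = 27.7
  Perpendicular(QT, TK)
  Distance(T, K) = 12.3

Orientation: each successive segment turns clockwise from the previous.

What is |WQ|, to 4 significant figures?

10.28

∠NJD = 104.5° gives JD at -160.8° from the x-axis; with |JD| = 14.2, D = (-4.383, -13.23). ∠JDQ = 98.4° gives DQ at 117.6° from the x-axis; with |DQ| = 12.0, Q = (-9.942, -2.600). Then |WQ| = |Q − W| = 10.28.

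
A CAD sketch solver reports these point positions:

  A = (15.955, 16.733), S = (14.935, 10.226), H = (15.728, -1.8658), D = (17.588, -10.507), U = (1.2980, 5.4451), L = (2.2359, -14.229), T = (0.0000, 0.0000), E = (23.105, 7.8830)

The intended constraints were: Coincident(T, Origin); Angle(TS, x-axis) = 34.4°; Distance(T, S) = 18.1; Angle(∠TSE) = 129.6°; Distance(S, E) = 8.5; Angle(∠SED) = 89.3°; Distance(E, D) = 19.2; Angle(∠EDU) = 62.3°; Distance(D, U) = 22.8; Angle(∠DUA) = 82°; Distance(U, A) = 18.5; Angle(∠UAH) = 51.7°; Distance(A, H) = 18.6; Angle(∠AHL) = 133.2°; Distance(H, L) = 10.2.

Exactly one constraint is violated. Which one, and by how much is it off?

Distance(H, L) = 10.2 — off by 8.10.

T = (0.00, 0.00) ✓; TS at 34.40° ✓; |TS| = 18.10 ✓; ∠TSE = 129.6° ✓; |SE| = 8.499 ✓; ∠SED = 89.30° ✓; |ED| = 19.20 ✓; ∠EDU = 62.30° ✓; |DU| = 22.80 ✓; ∠DUA = 82.00° ✓; |UA| = 18.50 ✓; ∠UAH = 51.70° ✓; |AH| = 18.60 ✓; ∠AHL = 133.2° ✓; |HL| = 18.30 ✗.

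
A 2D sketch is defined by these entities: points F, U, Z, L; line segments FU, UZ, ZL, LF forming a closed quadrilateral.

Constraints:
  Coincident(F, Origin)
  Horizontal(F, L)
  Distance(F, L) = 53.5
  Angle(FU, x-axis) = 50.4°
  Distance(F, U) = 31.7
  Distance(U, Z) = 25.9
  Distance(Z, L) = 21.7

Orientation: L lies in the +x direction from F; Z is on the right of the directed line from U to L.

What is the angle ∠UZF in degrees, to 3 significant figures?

65.6°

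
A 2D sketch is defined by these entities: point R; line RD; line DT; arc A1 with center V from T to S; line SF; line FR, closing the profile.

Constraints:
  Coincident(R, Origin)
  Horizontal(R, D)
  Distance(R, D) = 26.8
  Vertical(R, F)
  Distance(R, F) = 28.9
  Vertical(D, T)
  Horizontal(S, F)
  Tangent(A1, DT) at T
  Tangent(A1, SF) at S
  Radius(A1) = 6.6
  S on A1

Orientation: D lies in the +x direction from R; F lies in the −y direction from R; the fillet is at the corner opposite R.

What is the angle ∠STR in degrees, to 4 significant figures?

84.76°

R is at the origin; RD is horizontal with |RD| = 26.8 and D on the +x side, so D = (26.80, 0.000). RF is vertical with |RF| = 28.9 and F on the −y side, so F = (0.000, -28.90). The virtual corner opposite R is at (26.80, -28.90). Tangency of A1 to DT means the radius VT is perpendicular to DT and tangency of A1 to SF means the radius VS is perpendicular to SF, with radius 6.6, so the center V sits 6.6 in from both sides at V = (20.20, -22.30). That places the tangent points at T = (26.80, -22.30) on DT and S = (20.20, -28.90) on SF. Then cos ∠STR = TS·TR / (|TS||TR|), giving 84.76°.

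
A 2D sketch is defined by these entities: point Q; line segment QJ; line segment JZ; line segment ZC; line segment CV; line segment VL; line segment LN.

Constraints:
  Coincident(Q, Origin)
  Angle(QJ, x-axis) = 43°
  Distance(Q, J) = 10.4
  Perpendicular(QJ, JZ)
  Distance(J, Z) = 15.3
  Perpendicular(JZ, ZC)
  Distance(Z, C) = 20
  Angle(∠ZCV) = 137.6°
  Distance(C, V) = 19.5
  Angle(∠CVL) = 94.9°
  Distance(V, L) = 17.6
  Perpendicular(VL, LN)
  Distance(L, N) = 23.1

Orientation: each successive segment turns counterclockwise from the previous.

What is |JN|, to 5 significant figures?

5.8126

Q is at the origin; QJ runs at 43.0° with length 10.4, so J = (7.6061, 7.0928). QJ ⟂ JZ, so JZ runs at 133.00°; with |JZ| = 15.3, Z = (-2.8285, 18.282). The perpendicularity gives ZC at right angles to JZ, so ZC runs at -137.00°; with |ZC| = 20.0, C = (-17.456, 4.6425). ∠ZCV = 137.6° gives CV at -94.600° from the x-axis; with |CV| = 19.5, V = (-19.019, -14.795). ∠CVL = 94.9° gives VL at -9.5000° from the x-axis; with |VL| = 17.6, L = (-1.6608, -17.699). VL is perpendicular to LN, so LN runs at 80.500°; with |LN| = 23.1, N = (2.1518, 5.0837). Then |JN| = |N − J| = 5.8126.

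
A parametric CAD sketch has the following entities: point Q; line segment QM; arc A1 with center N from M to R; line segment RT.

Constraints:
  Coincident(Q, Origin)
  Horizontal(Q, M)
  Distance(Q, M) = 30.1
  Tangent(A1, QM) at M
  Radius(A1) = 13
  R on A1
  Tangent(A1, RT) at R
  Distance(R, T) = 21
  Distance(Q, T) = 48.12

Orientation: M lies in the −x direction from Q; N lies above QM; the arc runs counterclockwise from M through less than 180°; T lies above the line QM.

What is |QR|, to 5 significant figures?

27.405

Q is at the origin; QM is horizontal with |QM| = 30.1 and M on the −x side, so M = (-30.100, 0.0000). Tangency of A1 to QM means the radius NM is perpendicular to QM, so N = M + (0, 13) = (-30.100, 13.000). Since NR ⟂ RT (tangency), |NT| = √(13.0² + 21.0²) = 24.698 regardless of where R sits on A1. So T lies on both circle(Q, 48.12) and circle(N, 24.698); the above-QM intersection is T = (-29.907, 37.697). R is the foot of the tangent from T: R = (-18.993, 19.756).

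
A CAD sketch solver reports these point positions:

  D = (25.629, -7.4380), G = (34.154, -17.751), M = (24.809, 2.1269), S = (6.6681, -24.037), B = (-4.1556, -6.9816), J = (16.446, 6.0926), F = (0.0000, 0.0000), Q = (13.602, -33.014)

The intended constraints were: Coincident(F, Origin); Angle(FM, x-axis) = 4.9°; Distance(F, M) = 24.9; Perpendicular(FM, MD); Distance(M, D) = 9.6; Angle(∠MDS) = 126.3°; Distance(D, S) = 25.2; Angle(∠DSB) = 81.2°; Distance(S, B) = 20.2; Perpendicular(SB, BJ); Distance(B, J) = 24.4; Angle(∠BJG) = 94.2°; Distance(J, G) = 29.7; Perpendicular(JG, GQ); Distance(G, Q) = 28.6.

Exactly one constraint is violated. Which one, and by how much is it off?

Distance(G, Q) = 28.6 — off by 3.00.

F = (0.00, 0.00) ✓; FM at 4.900° ✓; |FM| = 24.90 ✓; ∠(FM, MD) = 90.00° ✓; |MD| = 9.600 ✓; ∠MDS = 126.3° ✓; |DS| = 25.20 ✓; ∠DSB = 81.20° ✓; |SB| = 20.20 ✓; ∠(SB, BJ) = 90.00° ✓; |BJ| = 24.40 ✓; ∠BJG = 94.20° ✓; |JG| = 29.70 ✓; ∠(JG, GQ) = 90.00° ✓; |GQ| = 25.60 ✗.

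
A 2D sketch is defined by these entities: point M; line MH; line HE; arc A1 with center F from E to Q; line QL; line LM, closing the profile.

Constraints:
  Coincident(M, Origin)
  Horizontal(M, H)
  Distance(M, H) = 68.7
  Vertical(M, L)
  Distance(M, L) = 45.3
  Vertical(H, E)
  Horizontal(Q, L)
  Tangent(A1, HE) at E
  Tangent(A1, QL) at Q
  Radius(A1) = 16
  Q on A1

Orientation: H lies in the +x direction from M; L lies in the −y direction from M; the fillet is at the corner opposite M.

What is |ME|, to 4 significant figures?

74.69

The virtual corner opposite M is at (68.70, -45.30). The tangent condition forces FE to be normal to HE and since A1 is tangent to QL there, FQ ⟂ QL, with radius 16.0, so the center F sits 16.0 in from both sides at F = (52.70, -29.30). That places the tangent points at E = (68.70, -29.30) on HE and Q = (52.70, -45.30) on QL. Then |ME| = |E − M| = 74.69.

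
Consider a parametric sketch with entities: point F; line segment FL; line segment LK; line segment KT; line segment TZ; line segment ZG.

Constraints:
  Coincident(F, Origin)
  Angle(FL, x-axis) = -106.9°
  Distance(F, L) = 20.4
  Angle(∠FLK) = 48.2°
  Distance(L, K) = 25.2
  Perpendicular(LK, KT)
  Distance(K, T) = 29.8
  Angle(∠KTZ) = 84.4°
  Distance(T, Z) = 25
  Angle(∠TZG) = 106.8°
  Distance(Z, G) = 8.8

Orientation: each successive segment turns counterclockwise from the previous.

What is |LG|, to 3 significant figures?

18.8

∠KTZ = 84.4° gives TZ at -150° from the x-axis; with |TZ| = 25.0, Z = (-17.2, 5.43). ∠TZG = 106.8° gives ZG at -76.3° from the x-axis; with |ZG| = 8.8, G = (-15.1, -3.12). Then |LG| = |G − L| = 18.8.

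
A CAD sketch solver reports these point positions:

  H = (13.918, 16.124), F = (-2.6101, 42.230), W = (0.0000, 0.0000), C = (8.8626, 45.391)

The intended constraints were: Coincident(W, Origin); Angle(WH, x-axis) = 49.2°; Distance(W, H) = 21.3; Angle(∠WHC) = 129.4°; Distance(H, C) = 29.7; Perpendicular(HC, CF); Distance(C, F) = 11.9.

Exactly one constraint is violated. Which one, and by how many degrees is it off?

Perpendicular(HC, CF) — off by 5.60°.

W = (0.00, 0.00) ✓; WH at 49.20° ✓; |WH| = 21.30 ✓; ∠WHC = 129.4° ✓; |HC| = 29.70 ✓; ∠(HC, CF) = 95.60° ✗; |CF| = 11.90 ✓.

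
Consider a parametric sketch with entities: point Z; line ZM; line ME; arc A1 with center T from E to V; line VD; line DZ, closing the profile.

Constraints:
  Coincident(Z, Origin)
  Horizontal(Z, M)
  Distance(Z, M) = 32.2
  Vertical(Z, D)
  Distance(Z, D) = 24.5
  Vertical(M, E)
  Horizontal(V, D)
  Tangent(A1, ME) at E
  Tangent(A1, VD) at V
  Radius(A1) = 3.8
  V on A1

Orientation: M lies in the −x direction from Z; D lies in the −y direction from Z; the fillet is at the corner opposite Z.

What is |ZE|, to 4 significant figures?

38.28

Z is at the origin; Z and M share the same y with |ZM| = 32.2 and M on the −x side, so M = (-32.20, 0.000). ZD is vertical with |ZD| = 24.5 and D on the −y side, so D = (0.000, -24.50). The virtual corner opposite Z is at (-32.20, -24.50). A1 meets ME tangentially, so TE is at right angles to ME and tangency of A1 to VD means the radius TV is perpendicular to VD, with radius 3.8, so the center T sits 3.8 in from both sides at T = (-28.40, -20.70). That places the tangent points at E = (-32.20, -20.70) on ME and V = (-28.40, -24.50) on VD. Then |ZE| = |E − Z| = 38.28.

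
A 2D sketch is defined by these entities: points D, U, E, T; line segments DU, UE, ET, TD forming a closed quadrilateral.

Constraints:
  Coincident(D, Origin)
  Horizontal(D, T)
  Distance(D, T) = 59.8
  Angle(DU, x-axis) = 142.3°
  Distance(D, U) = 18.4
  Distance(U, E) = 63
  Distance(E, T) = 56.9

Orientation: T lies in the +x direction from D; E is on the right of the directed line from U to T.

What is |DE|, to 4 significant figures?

45.93

Checks: |UE| = 63.00 ✓; |ET| = 56.90 ✓.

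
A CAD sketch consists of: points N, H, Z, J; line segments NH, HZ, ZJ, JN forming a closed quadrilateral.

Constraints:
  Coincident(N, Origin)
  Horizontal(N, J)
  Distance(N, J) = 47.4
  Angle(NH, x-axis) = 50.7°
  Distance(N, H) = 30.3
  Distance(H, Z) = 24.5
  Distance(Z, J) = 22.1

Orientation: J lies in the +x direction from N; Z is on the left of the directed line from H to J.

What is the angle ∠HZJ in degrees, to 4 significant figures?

103.7°

Checks: |HZ| = 24.50 ✓; |ZJ| = 22.10 ✓.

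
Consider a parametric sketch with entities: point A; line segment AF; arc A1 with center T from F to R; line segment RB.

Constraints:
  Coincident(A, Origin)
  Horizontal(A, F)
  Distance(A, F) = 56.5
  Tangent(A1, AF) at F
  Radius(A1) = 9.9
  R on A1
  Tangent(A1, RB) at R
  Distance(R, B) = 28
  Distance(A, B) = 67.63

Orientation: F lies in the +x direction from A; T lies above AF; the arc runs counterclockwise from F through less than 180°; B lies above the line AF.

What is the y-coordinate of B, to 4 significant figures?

39.55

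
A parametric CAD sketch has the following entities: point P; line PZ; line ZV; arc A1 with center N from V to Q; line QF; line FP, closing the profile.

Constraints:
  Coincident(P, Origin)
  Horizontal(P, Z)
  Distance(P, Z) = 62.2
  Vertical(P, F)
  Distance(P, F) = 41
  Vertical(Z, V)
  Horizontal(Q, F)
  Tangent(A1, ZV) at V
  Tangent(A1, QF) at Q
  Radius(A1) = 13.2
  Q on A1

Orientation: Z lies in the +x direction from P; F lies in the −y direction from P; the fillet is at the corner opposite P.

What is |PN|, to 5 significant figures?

56.337

P is at the origin; PZ is horizontal with |PZ| = 62.2 and Z on the +x side, so Z = (62.200, 0.0000). PF is vertical with |PF| = 41.0 and F on the −y side, so F = (0.0000, -41.000). The virtual corner opposite P is at (62.200, -41.000). The tangent condition forces NV to be normal to ZV and A1 meets QF tangentially, so NQ is at right angles to QF, with radius 13.2, so the center N sits 13.2 in from both sides at N = (49.000, -27.800). Then |PN| = |N − P| = 56.337.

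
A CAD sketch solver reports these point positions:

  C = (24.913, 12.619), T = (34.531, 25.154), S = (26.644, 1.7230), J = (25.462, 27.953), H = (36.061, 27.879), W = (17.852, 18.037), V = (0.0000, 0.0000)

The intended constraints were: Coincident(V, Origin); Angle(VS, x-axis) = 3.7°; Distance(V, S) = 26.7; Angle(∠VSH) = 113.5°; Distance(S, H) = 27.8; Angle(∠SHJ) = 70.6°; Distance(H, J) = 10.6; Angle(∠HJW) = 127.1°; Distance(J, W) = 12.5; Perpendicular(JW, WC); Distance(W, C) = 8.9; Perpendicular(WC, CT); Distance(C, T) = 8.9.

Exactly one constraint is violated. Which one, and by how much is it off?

Distance(C, T) = 8.9 — off by 6.90.

V = (0.00, 0.00) ✓; VS at 3.700° ✓; |VS| = 26.70 ✓; ∠VSH = 113.5° ✓; |SH| = 27.80 ✓; ∠SHJ = 70.60° ✓; |HJ| = 10.60 ✓; ∠HJW = 127.1° ✓; |JW| = 12.50 ✓; ∠(JW, WC) = 90.00° ✓; |WC| = 8.900 ✓; ∠(WC, CT) = 90.00° ✓; |CT| = 15.80 ✗.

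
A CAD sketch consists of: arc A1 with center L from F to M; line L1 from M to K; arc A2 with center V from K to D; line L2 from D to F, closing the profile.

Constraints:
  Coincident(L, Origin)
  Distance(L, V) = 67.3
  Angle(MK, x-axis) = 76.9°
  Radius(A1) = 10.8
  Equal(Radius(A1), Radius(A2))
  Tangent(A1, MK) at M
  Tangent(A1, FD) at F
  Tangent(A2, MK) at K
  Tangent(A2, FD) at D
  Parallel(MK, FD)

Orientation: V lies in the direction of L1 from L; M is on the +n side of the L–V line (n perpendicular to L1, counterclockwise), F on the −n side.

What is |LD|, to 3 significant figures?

68.2

The slot axis is L1's direction at 76.9°, so u = (cos 76.9°, sin 76.9°) = (0.227, 0.974) and n = (−sin 76.9°, cos 76.9°) = (-0.974, 0.227). L is at the origin and V lies 67.3 along u from L, so V = 67.3·u = (15.3, 65.5). Tangency of A1 to both parallel lines with radius 10.8 puts M and F at L ± 10.8·n: M = (-10.5, 2.45), F = (10.5, -2.45). Equal radii place K and D the same way about V: K = V + 10.8·n = (4.73, 68.0), D = V − 10.8·n = (25.8, 63.1). Then |LD| = |D − L| = 68.2.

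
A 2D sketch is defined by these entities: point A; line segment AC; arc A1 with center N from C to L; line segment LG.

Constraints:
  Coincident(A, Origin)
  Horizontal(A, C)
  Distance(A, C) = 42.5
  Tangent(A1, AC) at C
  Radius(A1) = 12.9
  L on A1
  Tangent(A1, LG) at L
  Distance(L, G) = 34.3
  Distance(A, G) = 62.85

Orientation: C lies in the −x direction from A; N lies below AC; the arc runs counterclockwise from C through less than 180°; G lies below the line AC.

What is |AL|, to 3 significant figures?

57.2

Checks: |NL| = 12.90 ✓; ∠(NL, LG) = 90.00° ✓; |LG| = 34.30 ✓; |AG| = 62.85 ✓.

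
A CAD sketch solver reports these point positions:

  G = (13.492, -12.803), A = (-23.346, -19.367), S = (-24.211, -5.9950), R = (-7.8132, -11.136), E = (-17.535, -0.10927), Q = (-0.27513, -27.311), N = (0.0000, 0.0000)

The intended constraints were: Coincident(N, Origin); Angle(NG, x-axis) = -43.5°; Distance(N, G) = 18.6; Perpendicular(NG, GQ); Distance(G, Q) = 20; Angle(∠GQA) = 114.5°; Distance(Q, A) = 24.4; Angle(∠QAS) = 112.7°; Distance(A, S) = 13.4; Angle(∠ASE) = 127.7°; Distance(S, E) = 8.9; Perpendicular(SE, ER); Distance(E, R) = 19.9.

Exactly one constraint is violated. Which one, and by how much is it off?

Distance(E, R) = 19.9 — off by 5.20.

N = (0.00, 0.00) ✓; NG at -43.50° ✓; |NG| = 18.60 ✓; ∠(NG, GQ) = 90.00° ✓; |GQ| = 20.00 ✓; ∠GQA = 114.5° ✓; |QA| = 24.40 ✓; ∠QAS = 112.7° ✓; |AS| = 13.40 ✓; ∠ASE = 127.7° ✓; |SE| = 8.900 ✓; ∠(SE, ER) = 90.00° ✓; |ER| = 14.70 ✗.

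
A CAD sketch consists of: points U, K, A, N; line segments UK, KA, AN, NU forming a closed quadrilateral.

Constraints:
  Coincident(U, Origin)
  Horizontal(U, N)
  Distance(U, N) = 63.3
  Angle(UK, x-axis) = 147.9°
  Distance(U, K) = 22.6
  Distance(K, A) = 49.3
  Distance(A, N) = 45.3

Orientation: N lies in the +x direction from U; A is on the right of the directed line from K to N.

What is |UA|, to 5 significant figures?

26.764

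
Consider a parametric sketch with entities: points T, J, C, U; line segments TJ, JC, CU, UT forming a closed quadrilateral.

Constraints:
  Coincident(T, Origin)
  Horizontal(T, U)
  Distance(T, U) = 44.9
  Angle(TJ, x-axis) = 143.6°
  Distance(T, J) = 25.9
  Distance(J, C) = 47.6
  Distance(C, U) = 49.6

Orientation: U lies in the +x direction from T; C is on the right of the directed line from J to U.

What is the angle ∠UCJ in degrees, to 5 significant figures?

87.972°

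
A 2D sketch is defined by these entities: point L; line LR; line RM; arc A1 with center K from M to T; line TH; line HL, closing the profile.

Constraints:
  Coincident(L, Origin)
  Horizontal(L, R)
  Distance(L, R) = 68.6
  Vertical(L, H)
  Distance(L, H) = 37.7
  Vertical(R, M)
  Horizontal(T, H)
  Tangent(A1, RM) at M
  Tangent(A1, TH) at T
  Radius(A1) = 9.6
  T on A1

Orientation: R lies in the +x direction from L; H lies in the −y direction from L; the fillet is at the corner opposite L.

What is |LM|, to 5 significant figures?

74.132

The virtual corner opposite L is at (68.600, -37.700). Tangency of A1 to RM means the radius KM is perpendicular to RM and since A1 is tangent to TH there, KT ⟂ TH, with radius 9.6, so the center K sits 9.6 in from both sides at K = (59.000, -28.100). That places the tangent points at M = (68.600, -28.100) on RM and T = (59.000, -37.700) on TH. Then |LM| = |M − L| = 74.132.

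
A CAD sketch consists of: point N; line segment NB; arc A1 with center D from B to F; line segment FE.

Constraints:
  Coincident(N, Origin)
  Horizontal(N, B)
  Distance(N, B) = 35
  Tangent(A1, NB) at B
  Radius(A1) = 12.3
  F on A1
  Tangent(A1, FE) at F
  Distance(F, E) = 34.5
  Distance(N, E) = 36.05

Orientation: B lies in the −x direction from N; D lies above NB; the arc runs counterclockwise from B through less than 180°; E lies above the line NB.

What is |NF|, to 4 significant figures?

25.19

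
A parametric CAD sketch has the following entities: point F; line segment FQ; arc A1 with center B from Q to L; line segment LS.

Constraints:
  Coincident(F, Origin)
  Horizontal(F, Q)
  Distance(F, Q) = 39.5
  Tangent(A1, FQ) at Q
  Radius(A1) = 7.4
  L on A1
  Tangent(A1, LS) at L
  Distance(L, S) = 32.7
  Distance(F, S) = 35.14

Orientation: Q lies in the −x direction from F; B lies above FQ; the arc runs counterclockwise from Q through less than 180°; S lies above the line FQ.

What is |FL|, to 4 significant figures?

33.39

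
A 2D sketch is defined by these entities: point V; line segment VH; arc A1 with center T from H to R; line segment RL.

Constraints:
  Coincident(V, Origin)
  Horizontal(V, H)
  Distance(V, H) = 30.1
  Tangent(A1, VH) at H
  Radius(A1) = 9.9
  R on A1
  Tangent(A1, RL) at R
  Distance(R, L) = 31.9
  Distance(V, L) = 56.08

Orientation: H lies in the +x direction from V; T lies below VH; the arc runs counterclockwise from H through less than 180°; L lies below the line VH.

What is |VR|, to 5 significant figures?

25.844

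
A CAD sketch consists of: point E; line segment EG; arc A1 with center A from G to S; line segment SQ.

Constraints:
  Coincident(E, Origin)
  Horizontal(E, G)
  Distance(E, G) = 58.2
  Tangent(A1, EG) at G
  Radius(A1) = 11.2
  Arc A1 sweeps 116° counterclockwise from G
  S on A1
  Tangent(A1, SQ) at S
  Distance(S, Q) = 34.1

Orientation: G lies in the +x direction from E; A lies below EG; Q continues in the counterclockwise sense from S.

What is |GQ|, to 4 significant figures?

47.01

E is at the origin; EG is horizontal with |EG| = 58.2 and G on the +x side, so G = (58.20, 0.000). Since A1 is tangent to EG there, AG ⟂ EG, so A = G + (0, -11.2) = (58.20, -11.20). On A1, G sits at bearing 90° from A; a 116° counterclockwise sweep puts S at bearing 206°, so S = A + 11.2·(cos 206°, sin 206°) = (48.13, -16.11). Tangency of A1 to SQ means the radius AS is perpendicular to SQ, so SQ runs along (−sin 206°, cos 206°); with |SQ| = 34.1, Q = (63.08, -46.76). Then |GQ| = |Q − G| = 47.01.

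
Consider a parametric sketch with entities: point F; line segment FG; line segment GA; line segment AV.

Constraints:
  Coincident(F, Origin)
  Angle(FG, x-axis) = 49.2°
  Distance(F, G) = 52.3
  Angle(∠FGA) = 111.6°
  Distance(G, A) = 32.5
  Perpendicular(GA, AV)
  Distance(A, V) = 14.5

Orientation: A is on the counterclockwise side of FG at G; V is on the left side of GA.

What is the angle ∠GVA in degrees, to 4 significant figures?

65.96°

F is at the origin; FG runs at 49.2° with length 52.3, so G = 52.3·(cos 49.2°, sin 49.2°) = (34.17, 39.59). ∠FGA = 111.6°, so GA runs at 49.2° + (180° − 111.6°) = 117.6° from the x-axis; with |GA| = 32.5, A = G + 32.5·(cos 117.6°, sin 117.6°) = (19.12, 68.39). GA is perpendicular to AV; with |AV| = 14.5 on the left of GA, V = A + 14.5·(-0.8862, -0.4633) = (6.267, 61.67). Then cos ∠GVA = VG·VA / (|VG||VA|), giving 65.96°.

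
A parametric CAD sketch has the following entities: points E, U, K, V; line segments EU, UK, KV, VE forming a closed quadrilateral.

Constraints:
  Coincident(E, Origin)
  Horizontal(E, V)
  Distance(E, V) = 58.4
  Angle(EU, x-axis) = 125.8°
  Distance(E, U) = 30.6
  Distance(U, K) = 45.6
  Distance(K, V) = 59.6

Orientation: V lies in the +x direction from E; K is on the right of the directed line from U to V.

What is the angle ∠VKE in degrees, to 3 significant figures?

77.8°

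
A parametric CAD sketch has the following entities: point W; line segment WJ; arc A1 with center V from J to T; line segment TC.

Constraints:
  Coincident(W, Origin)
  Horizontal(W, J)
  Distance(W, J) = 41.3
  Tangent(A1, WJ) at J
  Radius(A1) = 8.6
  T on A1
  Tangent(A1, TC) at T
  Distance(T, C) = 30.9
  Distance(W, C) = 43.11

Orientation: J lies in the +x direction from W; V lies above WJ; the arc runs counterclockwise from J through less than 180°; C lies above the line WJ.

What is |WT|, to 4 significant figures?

49.39

Checks: W = (0.00, 0.00) ✓; ∠(VJ, JW) = 90.00° ✓; |VT| = 8.600 ✓; ∠(VT, TC) = 90.00° ✓; |TC| = 30.90 ✓; |WC| = 43.11 ✓.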